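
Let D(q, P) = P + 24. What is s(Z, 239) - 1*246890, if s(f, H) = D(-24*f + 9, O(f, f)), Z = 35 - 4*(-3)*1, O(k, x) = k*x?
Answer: -244657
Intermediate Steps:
Z = 47 (Z = 35 + 12*1 = 35 + 12 = 47)
D(q, P) = 24 + P
s(f, H) = 24 + f² (s(f, H) = 24 + f*f = 24 + f²)
s(Z, 239) - 1*246890 = (24 + 47²) - 1*246890 = (24 + 2209) - 246890 = 2233 - 246890 = -244657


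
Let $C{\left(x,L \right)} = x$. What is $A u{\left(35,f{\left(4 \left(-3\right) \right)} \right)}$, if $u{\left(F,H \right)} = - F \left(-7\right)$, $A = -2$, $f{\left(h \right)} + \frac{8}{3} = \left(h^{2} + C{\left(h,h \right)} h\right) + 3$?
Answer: $-490$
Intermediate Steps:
$f{\left(h \right)} = \frac{1}{3} + 2 h^{2}$ ($f{\left(h \right)} = - \frac{8}{3} + \left(\left(h^{2} + h h\right) + 3\right) = - \frac{8}{3} + \left(\left(h^{2} + h^{2}\right) + 3\right) = - \frac{8}{3} + \left(2 h^{2} + 3\right) = - \frac{8}{3} + \left(3 + 2 h^{2}\right) = \frac{1}{3} + 2 h^{2}$)
$u{\left(F,H \right)} = 7 F$ ($u{\left(F,H \right)} = - \left(-7\right) F = 7 F$)
$A u{\left(35,f{\left(4 \left(-3\right) \right)} \right)} = - 2 \cdot 7 \cdot 35 = \left(-2\right) 245 = -490$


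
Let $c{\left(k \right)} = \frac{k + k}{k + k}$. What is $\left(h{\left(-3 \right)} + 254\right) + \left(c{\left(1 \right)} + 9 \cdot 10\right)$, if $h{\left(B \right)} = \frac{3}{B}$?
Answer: $344$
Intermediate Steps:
$c{\left(k \right)} = 1$ ($c{\left(k \right)} = \frac{2 k}{2 k} = 2 k \frac{1}{2 k} = 1$)
$\left(h{\left(-3 \right)} + 254\right) + \left(c{\left(1 \right)} + 9 \cdot 10\right) = \left(\frac{3}{-3} + 254\right) + \left(1 + 9 \cdot 10\right) = \left(3 \left(- \frac{1}{3}\right) + 254\right) + \left(1 + 90\right) = \left(-1 + 254\right) + 91 = 253 + 91 = 344$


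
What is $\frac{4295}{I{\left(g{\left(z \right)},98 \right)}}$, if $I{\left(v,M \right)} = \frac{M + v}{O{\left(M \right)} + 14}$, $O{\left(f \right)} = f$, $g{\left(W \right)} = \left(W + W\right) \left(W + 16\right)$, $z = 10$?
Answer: $\frac{240520}{309} \approx 778.38$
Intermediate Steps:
$g{\left(W \right)} = 2 W \left(16 + W\right)$
$I{\left(v,M \right)} = \frac{M + v}{14 + M}$ ($I{\left(v,M \right)} = \frac{M + v}{M + 14} = \frac{M + v}{14 + M}$)
$\frac{4295}{I{\left(g{\left(z \right)},98 \right)}} = \frac{4295}{\frac{1}{14 + 98} \left(98 + 2 \cdot 10 \left(16 + 10\right)\right)} = \frac{4295}{\frac{1}{112} \left(98 + 2 \cdot 10 \cdot 26\right)} = \frac{4295}{\frac{1}{112} \left(98 + 520\right)} = \frac{4295}{\frac{1}{112} \cdot 618} = \frac{4295}{\frac{309}{56}} = 4295 \cdot \frac{56}{309} = \frac{240520}{309}$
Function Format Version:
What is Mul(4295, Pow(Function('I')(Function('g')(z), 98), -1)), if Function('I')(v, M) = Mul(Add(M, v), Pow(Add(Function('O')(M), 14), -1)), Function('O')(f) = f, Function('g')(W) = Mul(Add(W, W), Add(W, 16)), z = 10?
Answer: Rational(240520, 309) ≈ 778.38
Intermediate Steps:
Function('g')(W) = Mul(2, W, Add(16, W)) (Function('g')(W) = Mul(Mul(2, W), Add(16, W)) = Mul(2, W, Add(16, W)))
Function('I')(v, M) = Mul(Pow(Add(14, M), -1), Add(M, v)) (Function('I')(v, M) = Mul(Add(M, v), Pow(Add(M, 14), -1)) = Mul(Add(M, v), Pow(Add(14, M), -1)) = Mul(Pow(Add(14, M), -1), Add(M, v)))
Mul(4295, Pow(Function('I')(Function('g')(z), 98), -1)) = Mul(4295, Pow(Mul(Pow(Add(14, 98), -1), Add(98, Mul(2, 10, Add(16, 10)))), -1)) = Mul(4295, Pow(Mul(Pow(112, -1), Add(98, Mul(2, 10, 26))), -1)) = Mul(4295, Pow(Mul(Rational(1, 112), Add(98, 520)), -1)) = Mul(4295, Pow(Mul(Rational(1, 112), 618), -1)) = Mul(4295, Pow(Rational(309, 56), -1)) = Mul(4295, Rational(56, 309)) = Rational(240520, 309)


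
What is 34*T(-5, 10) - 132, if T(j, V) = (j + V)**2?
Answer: 718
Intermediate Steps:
T(j, V) = (V + j)**2
34*T(-5, 10) - 132 = 34*(10 - 5)**2 - 132 = 34*5**2 - 132 = 34*25 - 132 = 850 - 132 = 718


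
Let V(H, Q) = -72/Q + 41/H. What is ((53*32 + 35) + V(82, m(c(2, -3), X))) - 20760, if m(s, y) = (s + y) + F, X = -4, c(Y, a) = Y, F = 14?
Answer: -38069/2 ≈ -19035.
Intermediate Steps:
m(s, y) = 14 + s + y (m(s, y) = (s + y) + 14 = 14 + s + y)
((53*32 + 35) + V(82, m(c(2, -3), X))) - 20760 = ((53*32 + 35) + (-72/(14 + 2 - 4) + 41/82)) - 20760 = ((1696 + 35) + (-72/12 + 41*(1/82))) - 20760 = (1731 + (-72*1/12 + ½)) - 20760 = (1731 + (-6 + ½)) - 20760 = (1731 - 11/2) - 20760 = 3451/2 - 20760 = -38069/2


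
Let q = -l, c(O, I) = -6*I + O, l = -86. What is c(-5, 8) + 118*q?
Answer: 10095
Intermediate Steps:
c(O, I) = O - 6*I
q = 86 (q = -1*(-86) = 86)
c(-5, 8) + 118*q = (-5 - 6*8) + 118*86 = (-5 - 48) + 10148 = -53 + 10148 = 10095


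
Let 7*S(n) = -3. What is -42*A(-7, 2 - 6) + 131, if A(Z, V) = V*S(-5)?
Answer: 59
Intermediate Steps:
S(n) = -3/7 (S(n) = (1/7)*(-3) = -3/7)
A(Z, V) = -3*V/7 (A(Z, V) = V*(-3/7) = -3*V/7)
-42*A(-7, 2 - 6) + 131 = -(-18)*(2 - 6) + 131 = -(-18)*(-4) + 131 = -42*12/7 + 131 = -72 + 131 = 59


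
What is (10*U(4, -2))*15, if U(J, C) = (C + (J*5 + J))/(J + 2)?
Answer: 550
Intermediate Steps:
U(J, C) = (C + 6*J)/(2 + J) (U(J, C) = (C + (5*J + J))/(2 + J) = (C + 6*J)/(2 + J))
(10*U(4, -2))*15 = (10*((-2 + 6*4)/(2 + 4)))*15 = (10*((-2 + 24)/6))*15 = (10*((⅙)*22))*15 = (10*(11/3))*15 = (110/3)*15 = 550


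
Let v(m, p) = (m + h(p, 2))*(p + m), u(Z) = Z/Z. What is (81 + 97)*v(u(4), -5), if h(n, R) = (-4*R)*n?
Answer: -29192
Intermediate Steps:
u(Z) = 1
h(n, R) = -4*R*n
v(m, p) = (m + p)*(m - 8*p) (v(m, p) = (m - 4*2*p)*(p + m) = (m - 8*p)*(m + p) = (m + p)*(m - 8*p))
(81 + 97)*v(u(4), -5) = (81 + 97)*(1² - 8*(-5)² - 7*1*(-5)) = 178*(1 - 8*25 + 35) = 178*(1 - 200 + 35) = 178*(-164) = -29192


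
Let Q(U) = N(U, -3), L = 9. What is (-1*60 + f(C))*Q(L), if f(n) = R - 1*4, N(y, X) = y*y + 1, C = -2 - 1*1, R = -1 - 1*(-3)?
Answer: -5084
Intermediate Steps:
R = 2 (R = -1 + 3 = 2)
C = -3 (C = -2 - 1 = -3)
N(y, X) = 1 + y² (N(y, X) = y² + 1 = 1 + y²)
f(n) = -2 (f(n) = 2 - 1*4 = 2 - 4 = -2)
Q(U) = 1 + U²
(-1*60 + f(C))*Q(L) = (-1*60 - 2)*(1 + 9²) = (-60 - 2)*(1 + 81) = -62*82 = -5084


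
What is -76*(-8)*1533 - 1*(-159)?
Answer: 932223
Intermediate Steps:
-76*(-8)*1533 - 1*(-159) = 608*1533 + 159 = 932064 + 159 = 932223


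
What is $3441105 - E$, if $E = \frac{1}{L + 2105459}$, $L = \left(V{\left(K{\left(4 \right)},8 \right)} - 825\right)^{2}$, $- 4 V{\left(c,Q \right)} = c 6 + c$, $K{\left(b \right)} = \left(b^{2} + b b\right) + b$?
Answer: $\frac{9958568193314}{2894003} \approx 3.4411 \cdot 10^{6}$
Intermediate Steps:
$K{\left(b \right)} = b + 2 b^{2}$ ($K{\left(b \right)} = \left(b^{2} + b^{2}\right) + b = 2 b^{2} + b = b + 2 b^{2}$)
$V{\left(c,Q \right)} = - \frac{7 c}{4}$ ($V{\left(c,Q \right)} = - \frac{c 6 + c}{4} = - \frac{6 c + c}{4} = - \frac{7 c}{4}$)
$L = 788544$ ($L = \left(- \frac{7 \cdot 4 \left(1 + 2 \cdot 4\right)}{4} - 825\right)^{2} = \left(- \frac{7 \cdot 4 \left(1 + 8\right)}{4} - 825\right)^{2} = \left(- \frac{7 \cdot 4 \cdot 9}{4} - 825\right)^{2} = \left(\left(- \frac{7}{4}\right) 36 - 825\right)^{2} = \left(-63 - 825\right)^{2} = \left(-888\right)^{2} = 788544$)
$E = \frac{1}{2894003}$ ($E = \frac{1}{788544 + 2105459} = \frac{1}{2894003} \approx 3.4554 \cdot 10^{-7}$)
$3441105 - E = 3441105 - \frac{1}{2894003} = \frac{9958568193314}{2894003}$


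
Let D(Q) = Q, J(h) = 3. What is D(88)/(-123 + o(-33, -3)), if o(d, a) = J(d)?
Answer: -11/15 ≈ -0.73333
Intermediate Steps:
o(d, a) = 3
D(88)/(-123 + o(-33, -3)) = 88/(-123 + 3) = 88/(-120) = -1/120*88 = -11/15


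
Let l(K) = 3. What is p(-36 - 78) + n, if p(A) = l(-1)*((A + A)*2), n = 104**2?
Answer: 9448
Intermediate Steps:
n = 10816
p(A) = 12*A (p(A) = 3*((A + A)*2) = 3*((2*A)*2) = 3*(4*A) = 12*A)
p(-36 - 78) + n = 12*(-36 - 78) + 10816 = 12*(-114) + 10816 = -1368 + 10816 = 9448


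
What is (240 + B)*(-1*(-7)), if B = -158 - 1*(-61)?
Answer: 1001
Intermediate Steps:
B = -97 (B = -158 + 61 = -97)
(240 + B)*(-1*(-7)) = (240 - 97)*(-1*(-7)) = 143*7 = 1001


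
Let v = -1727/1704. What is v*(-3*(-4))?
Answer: -1727/142 ≈ -12.162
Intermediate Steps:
v = -1727/1704 (v = -1727*1/1704 = -1727/1704 ≈ -1.0135)
v*(-3*(-4)) = -(-1727)*(-4)/568 = -1727/1704*12 = -1727/142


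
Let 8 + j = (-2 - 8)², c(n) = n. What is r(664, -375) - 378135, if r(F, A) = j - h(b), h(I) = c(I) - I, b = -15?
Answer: -378043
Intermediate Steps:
j = 92 (j = -8 + (-2 - 8)² = -8 + (-10)² = -8 + 100 = 92)
h(I) = 0 (h(I) = I - I = 0)
r(F, A) = 92 (r(F, A) = 92 - 1*0 = 92 + 0 = 92)
r(664, -375) - 378135 = 92 - 378135 = -378043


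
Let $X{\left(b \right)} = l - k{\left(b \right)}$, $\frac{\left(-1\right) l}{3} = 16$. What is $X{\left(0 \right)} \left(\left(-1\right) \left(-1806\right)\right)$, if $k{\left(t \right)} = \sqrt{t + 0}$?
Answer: $-86688$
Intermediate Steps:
$l = -48$ ($l = \left(-3\right) 16 = -48$)
$k{\left(t \right)} = \sqrt{t}$
$X{\left(b \right)} = -48 - \sqrt{b}$
$X{\left(0 \right)} \left(\left(-1\right) \left(-1806\right)\right) = \left(-48 - \sqrt{0}\right) \left(\left(-1\right) \left(-1806\right)\right) = \left(-48 - 0\right) 1806 = \left(-48 + 0\right) 1806 = \left(-48\right) 1806 = -86688$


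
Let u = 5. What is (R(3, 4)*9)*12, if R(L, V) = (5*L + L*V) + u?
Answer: 3456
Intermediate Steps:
R(L, V) = 5 + 5*L + L*V (R(L, V) = (5*L + L*V) + 5 = 5 + 5*L + L*V)
(R(3, 4)*9)*12 = ((5 + 5*3 + 3*4)*9)*12 = ((5 + 15 + 12)*9)*12 = (32*9)*12 = 288*12 = 3456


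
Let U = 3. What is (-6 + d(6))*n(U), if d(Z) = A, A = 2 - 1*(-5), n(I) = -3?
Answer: -3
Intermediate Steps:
A = 7 (A = 2 + 5 = 7)
d(Z) = 7
(-6 + d(6))*n(U) = (-6 + 7)*(-3) = 1*(-3) = -3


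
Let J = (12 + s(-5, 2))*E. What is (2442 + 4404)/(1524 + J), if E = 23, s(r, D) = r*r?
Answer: 6846/2375 ≈ 2.8825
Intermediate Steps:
s(r, D) = r²
J = 851 (J = (12 + (-5)²)*23 = (12 + 25)*23 = 37*23 = 851)
(2442 + 4404)/(1524 + J) = (2442 + 4404)/(1524 + 851) = 6846/2375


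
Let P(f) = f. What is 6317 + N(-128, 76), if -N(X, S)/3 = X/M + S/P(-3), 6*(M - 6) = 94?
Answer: 416697/65 ≈ 6410.7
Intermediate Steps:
M = 65/3 (M = 6 + (⅙)*94 = 6 + 47/3 = 65/3 ≈ 21.667)
N(X, S) = S - 9*X/65 (N(X, S) = -3*(X/(65/3) + S/(-3)) = -3*(X*(3/65) + S*(-⅓)) = -3*(3*X/65 - S/3) = -3*(-S/3 + 3*X/65) = S - 9*X/65)
6317 + N(-128, 76) = 6317 + (76 - 9/65*(-128)) = 6317 + (76 + 1152/65) = 6317 + 6092/65 = 416697/65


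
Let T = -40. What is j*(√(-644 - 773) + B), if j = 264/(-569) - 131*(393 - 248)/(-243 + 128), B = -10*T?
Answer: 862223600/13087 + 2155559*I*√1417/13087 ≈ 65884.0 + 6200.2*I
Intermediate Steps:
B = 400 (B = -10*(-40) = 400)
j = 2155559/13087 (j = 264*(-1/569) - 131/((-115/145)) = -264/569 - 131/((-115*1/145)) = -264/569 - 131/(-23/29) = -264/569 - 131*(-29/23) = -264/569 + 3799/23 = 2155559/13087 ≈ 164.71)
j*(√(-644 - 773) + B) = 2155559*(√(-644 - 773) + 400)/13087 = 2155559*(√(-1417) + 400)/13087 = 2155559*(I*√1417 + 400)/13087 = 2155559*(400 + I*√1417)/13087 = 862223600/13087 + 2155559*I*√1417/13087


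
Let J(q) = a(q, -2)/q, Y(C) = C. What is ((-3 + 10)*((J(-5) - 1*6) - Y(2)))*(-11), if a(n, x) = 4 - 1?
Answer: 3311/5 ≈ 662.20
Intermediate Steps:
a(n, x) = 3
J(q) = 3/q
((-3 + 10)*((J(-5) - 1*6) - Y(2)))*(-11) = ((-3 + 10)*((3/(-5) - 1*6) - 1*2))*(-11) = (7*((3*(-⅕) - 6) - 2))*(-11) = (7*((-⅗ - 6) - 2))*(-11) = (7*(-33/5 - 2))*(-11) = (7*(-43/5))*(-11) = -301/5*(-11) = 3311/5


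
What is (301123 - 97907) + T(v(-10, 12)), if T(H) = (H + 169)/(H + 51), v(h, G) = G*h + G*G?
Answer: 15241393/75 ≈ 2.0322e+5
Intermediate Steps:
v(h, G) = G² + G*h (v(h, G) = G*h + G² = G² + G*h)
T(H) = (169 + H)/(51 + H)
(301123 - 97907) + T(v(-10, 12)) = (301123 - 97907) + (169 + 12*(12 - 10))/(51 + 12*(12 - 10)) = 203216 + (169 + 12*2)/(51 + 12*2) = 203216 + (169 + 24)/(51 + 24) = 203216 + 193/75 = 15241393/75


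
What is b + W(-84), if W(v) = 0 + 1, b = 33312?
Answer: 33313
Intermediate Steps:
W(v) = 1
b + W(-84) = 33312 + 1 = 33313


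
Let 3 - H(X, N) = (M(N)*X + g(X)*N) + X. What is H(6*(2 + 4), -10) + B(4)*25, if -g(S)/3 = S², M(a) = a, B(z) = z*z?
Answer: -38153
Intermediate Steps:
B(z) = z²
g(S) = -3*S²
H(X, N) = 3 - X - N*X + 3*N*X² (H(X, N) = 3 - ((N*X + (-3*X²)*N) + X) = 3 - ((N*X - 3*N*X²) + X) = 3 - (X + N*X - 3*N*X²) = 3 + (-X - N*X + 3*N*X²) = 3 - X - N*X + 3*N*X²)
H(6*(2 + 4), -10) + B(4)*25 = (3 - 6*(2 + 4) - 1*(-10)*6*(2 + 4) + 3*(-10)*(6*(2 + 4))²) + 4²*25 = (3 - 6*6 - 1*(-10)*6*6 + 3*(-10)*(6*6)²) + 16*25 = (3 - 1*36 - 1*(-10)*36 + 3*(-10)*36²) + 400 = (3 - 36 + 360 + 3*(-10)*1296) + 400 = (3 - 36 + 360 - 38880) + 400 = -38553 + 400 = -38153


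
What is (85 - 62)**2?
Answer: 529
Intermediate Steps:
(85 - 62)**2 = 23**2 = 529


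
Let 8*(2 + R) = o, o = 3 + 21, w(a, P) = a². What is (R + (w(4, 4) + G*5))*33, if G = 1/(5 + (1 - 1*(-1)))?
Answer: 4092/7 ≈ 584.57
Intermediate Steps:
G = ⅐ (G = 1/(5 + (1 + 1)) = 1/(5 + 2) = 1/7 = ⅐ ≈ 0.14286)
o = 24
R = 1 (R = -2 + (⅛)*24 = -2 + 3 = 1)
(R + (w(4, 4) + G*5))*33 = (1 + (4² + (⅐)*5))*33 = (1 + (16 + 5/7))*33 = (1 + 117/7)*33 = (124/7)*33 = 4092/7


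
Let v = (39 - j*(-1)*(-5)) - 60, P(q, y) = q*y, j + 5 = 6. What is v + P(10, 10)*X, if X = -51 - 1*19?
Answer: -7026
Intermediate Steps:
j = 1 (j = -5 + 6 = 1)
X = -70 (X = -51 - 19 = -70)
v = -26 (v = (39 - 1*(-1)*(-5)) - 60 = (39 - (-1)*(-5)) - 60 = (39 - 1*5) - 60 = (39 - 5) - 60 = 34 - 60 = -26)
v + P(10, 10)*X = -26 + (10*10)*(-70) = -26 + 100*(-70) = -26 - 7000 = -7026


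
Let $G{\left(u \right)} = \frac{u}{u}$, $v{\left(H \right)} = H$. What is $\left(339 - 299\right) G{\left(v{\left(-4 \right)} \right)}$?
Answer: $40$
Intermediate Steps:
$G{\left(u \right)} = 1$
$\left(339 - 299\right) G{\left(v{\left(-4 \right)} \right)} = \left(339 - 299\right) 1 = 40 \cdot 1 = 40$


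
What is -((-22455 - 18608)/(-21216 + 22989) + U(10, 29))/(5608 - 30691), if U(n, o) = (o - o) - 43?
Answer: -117302/44472159 ≈ -0.0026377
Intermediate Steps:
U(n, o) = -43 (U(n, o) = 0 - 43 = -43)
-((-22455 - 18608)/(-21216 + 22989) + U(10, 29))/(5608 - 30691) = -((-22455 - 18608)/(-21216 + 22989) - 43)/(5608 - 30691) = -(-41063/1773 - 43)/(-25083) = -(-41063*1/1773 - 43)*(-1)/25083 = -(-41063/1773 - 43)*(-1)/25083 = -(-117302)*(-1)/(1773*25083) = -1*117302/44472159 = -117302/44472159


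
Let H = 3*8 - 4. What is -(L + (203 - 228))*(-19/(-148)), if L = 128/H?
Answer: 1767/740 ≈ 2.3878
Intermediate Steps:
H = 20 (H = 24 - 4 = 20)
L = 32/5 (L = 128/20 = 128*(1/20) = 32/5 ≈ 6.4000)
-(L + (203 - 228))*(-19/(-148)) = -(32/5 + (203 - 228))*(-19/(-148)) = -(32/5 - 25)*(-19*(-1/148)) = -(-93)*19/(5*148) = -1*(-1767/740) = 1767/740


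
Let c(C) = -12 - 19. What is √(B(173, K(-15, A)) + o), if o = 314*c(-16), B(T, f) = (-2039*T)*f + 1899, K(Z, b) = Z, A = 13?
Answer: √5283370 ≈ 2298.6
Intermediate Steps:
c(C) = -31
B(T, f) = 1899 - 2039*T*f (B(T, f) = -2039*T*f + 1899 = 1899 - 2039*T*f)
o = -9734 (o = 314*(-31) = -9734)
√(B(173, K(-15, A)) + o) = √((1899 - 2039*173*(-15)) - 9734) = √((1899 + 5291205) - 9734) = √(5293104 - 9734) = √5283370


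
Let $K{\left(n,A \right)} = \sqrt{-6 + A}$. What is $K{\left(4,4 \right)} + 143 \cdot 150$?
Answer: $21450 + i \sqrt{2} \approx 21450.0 + 1.4142 i$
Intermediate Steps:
$K{\left(4,4 \right)} + 143 \cdot 150 = \sqrt{-6 + 4} + 143 \cdot 150 = \sqrt{-2} + 21450 = i \sqrt{2} + 21450 = 21450 + i \sqrt{2}$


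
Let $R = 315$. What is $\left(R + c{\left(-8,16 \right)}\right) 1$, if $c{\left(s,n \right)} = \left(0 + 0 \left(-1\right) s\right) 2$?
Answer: $315$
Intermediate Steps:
$c{\left(s,n \right)} = 0$ ($c{\left(s,n \right)} = \left(0 + 0 s\right) 2 = \left(0 + 0\right) 2 = 0 \cdot 2 = 0$)
$\left(R + c{\left(-8,16 \right)}\right) 1 = \left(315 + 0\right) 1 = 315 \cdot 1 = 315$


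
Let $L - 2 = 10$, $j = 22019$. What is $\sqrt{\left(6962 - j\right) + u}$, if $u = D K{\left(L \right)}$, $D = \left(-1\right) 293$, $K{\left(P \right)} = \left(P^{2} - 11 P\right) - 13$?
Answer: $2 i \sqrt{3691} \approx 121.51 i$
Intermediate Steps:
$L = 12$ ($L = 2 + 10 = 12$)
$K{\left(P \right)} = -13 + P^{2} - 11 P$
$D = -293$
$u = 293$ ($u = - 293 \left(-13 + 12^{2} - 132\right) = - 293 \left(-13 + 144 - 132\right) = \left(-293\right) \left(-1\right) = 293$)
$\sqrt{\left(6962 - j\right) + u} = \sqrt{\left(6962 - 22019\right) + 293} = \sqrt{-15057 + 293} = \sqrt{-14764} = 2 i \sqrt{3691}$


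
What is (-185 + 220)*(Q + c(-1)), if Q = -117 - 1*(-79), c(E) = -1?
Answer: -1365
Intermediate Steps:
Q = -38 (Q = -117 + 79 = -38)
(-185 + 220)*(Q + c(-1)) = (-185 + 220)*(-38 - 1) = 35*(-39) = -1365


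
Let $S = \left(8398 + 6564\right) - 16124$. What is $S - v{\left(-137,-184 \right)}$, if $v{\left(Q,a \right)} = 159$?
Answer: $-1321$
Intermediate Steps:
$S = -1162$ ($S = 14962 - 16124 = -1162$)
$S - v{\left(-137,-184 \right)} = -1162 - 159 = -1321$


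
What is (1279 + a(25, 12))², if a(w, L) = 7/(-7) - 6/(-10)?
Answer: 40870449/25 ≈ 1.6348e+6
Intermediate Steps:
a(w, L) = -⅖ (a(w, L) = 7*(-⅐) - 6*(-⅒) = -1 + ⅗ = -⅖)
(1279 + a(25, 12))² = (1279 - ⅖)² = (6393/5)² = 40870449/25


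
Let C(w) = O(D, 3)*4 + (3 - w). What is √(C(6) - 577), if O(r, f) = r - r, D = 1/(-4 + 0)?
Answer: 2*I*√145 ≈ 24.083*I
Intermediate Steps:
D = -¼ (D = 1/(-4) = -¼ ≈ -0.25000)
O(r, f) = 0
C(w) = 3 - w (C(w) = 0*4 + (3 - w) = 0 + (3 - w) = 3 - w)
√(C(6) - 577) = √((3 - 1*6) - 577) = √((3 - 6) - 577) = √(-3 - 577) = √(-580) = 2*I*√145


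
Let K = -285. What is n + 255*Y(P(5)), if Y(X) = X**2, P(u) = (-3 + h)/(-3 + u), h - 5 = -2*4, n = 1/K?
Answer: 654074/285 ≈ 2295.0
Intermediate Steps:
n = -1/285 (n = 1/(-285) = -1/285 ≈ -0.0035088)
h = -3 (h = 5 - 2*4 = 5 - 8 = -3)
P(u) = -6/(-3 + u) (P(u) = (-3 - 3)/(-3 + u) = -6/(-3 + u))
n + 255*Y(P(5)) = -1/285 + 255*(-6/(-3 + 5))**2 = -1/285 + 255*(-6/2)**2 = -1/285 + 255*(-6*1/2)**2 = -1/285 + 255*(-3)**2 = -1/285 + 255*9 = -1/285 + 2295 = 654074/285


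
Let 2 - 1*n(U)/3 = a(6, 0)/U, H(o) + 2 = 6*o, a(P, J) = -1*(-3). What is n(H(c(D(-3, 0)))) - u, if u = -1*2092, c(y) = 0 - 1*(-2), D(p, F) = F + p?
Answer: 20971/10 ≈ 2097.1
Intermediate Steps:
a(P, J) = 3
c(y) = 2 (c(y) = 0 + 2 = 2)
H(o) = -2 + 6*o
n(U) = 6 - 9/U
u = -2092
n(H(c(D(-3, 0)))) - u = (6 - 9/(-2 + 6*2)) - 1*(-2092) = (6 - 9/(-2 + 12)) + 2092 = (6 - 9/10) + 2092 = 51/10 + 2092 = 20971/10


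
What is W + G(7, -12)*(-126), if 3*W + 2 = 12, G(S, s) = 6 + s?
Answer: 2278/3 ≈ 759.33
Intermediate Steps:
W = 10/3 (W = -⅔ + (⅓)*12 = -⅔ + 4 = 10/3 ≈ 3.3333)
W + G(7, -12)*(-126) = 10/3 + (6 - 12)*(-126) = 10/3 - 6*(-126) = 10/3 + 756 = 2278/3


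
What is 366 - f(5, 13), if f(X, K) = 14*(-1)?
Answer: 380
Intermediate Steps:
f(X, K) = -14
366 - f(5, 13) = 366 - 1*(-14) = 366 + 14 = 380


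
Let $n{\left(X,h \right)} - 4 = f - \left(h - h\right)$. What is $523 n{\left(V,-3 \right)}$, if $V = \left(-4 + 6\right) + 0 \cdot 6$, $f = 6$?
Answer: $5230$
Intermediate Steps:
$V = 2$ ($V = 2 + 0 = 2$)
$n{\left(X,h \right)} = 10$ ($n{\left(X,h \right)} = 4 + \left(6 - \left(h - h\right)\right) = 4 + \left(6 - 0\right) = 4 + \left(6 + 0\right) = 4 + 6 = 10$)
$523 n{\left(V,-3 \right)} = 523 \cdot 10 = 5230$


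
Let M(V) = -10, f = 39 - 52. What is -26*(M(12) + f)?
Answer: 598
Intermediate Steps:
f = -13
-26*(M(12) + f) = -26*(-10 - 13) = -26*(-23) = 598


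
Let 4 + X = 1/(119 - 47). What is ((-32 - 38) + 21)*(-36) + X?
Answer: 126721/72 ≈ 1760.0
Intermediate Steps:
X = -287/72 (X = -4 + 1/(119 - 47) = -4 + 1/72 = -287/72 ≈ -3.9861)
((-32 - 38) + 21)*(-36) + X = ((-32 - 38) + 21)*(-36) - 287/72 = (-70 + 21)*(-36) - 287/72 = -49*(-36) - 287/72 = 1764 - 287/72 = 126721/72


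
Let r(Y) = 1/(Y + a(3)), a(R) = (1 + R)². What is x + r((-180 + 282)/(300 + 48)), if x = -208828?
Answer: -197342402/945 ≈ -2.0883e+5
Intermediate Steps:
r(Y) = 1/(16 + Y) (r(Y) = 1/(Y + (1 + 3)²) = 1/(Y + 4²) = 1/(Y + 16) = 1/(16 + Y))
x + r((-180 + 282)/(300 + 48)) = -208828 + 1/(16 + (-180 + 282)/(300 + 48)) = -208828 + 1/(16 + 102/348) = -208828 + 1/(16 + 102*(1/348)) = -208828 + 1/(16 + 17/58) = -208828 + 1/(945/58) = -208828 + 58/945 = -197342402/945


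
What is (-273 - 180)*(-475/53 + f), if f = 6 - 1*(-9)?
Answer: -144960/53 ≈ -2735.1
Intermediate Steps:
f = 15 (f = 6 + 9 = 15)
(-273 - 180)*(-475/53 + f) = (-273 - 180)*(-475/53 + 15) = -453*(-475*1/53 + 15) = -453*(-475/53 + 15) = -453*320/53 = -144960/53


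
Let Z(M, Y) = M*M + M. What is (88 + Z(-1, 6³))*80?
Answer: 7040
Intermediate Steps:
Z(M, Y) = M + M² (Z(M, Y) = M² + M = M + M²)
(88 + Z(-1, 6³))*80 = (88 - (1 - 1))*80 = (88 - 1*0)*80 = (88 + 0)*80 = 88*80 = 7040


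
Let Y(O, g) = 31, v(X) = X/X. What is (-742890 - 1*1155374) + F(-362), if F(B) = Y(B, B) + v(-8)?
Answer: -1898232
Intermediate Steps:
v(X) = 1
F(B) = 32 (F(B) = 31 + 1 = 32)
(-742890 - 1*1155374) + F(-362) = (-742890 - 1*1155374) + 32 = (-742890 - 1155374) + 32 = -1898264 + 32 = -1898232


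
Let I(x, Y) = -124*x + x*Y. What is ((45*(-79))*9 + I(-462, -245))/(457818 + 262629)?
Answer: 46161/240149 ≈ 0.19222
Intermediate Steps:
I(x, Y) = -124*x + Y*x
((45*(-79))*9 + I(-462, -245))/(457818 + 262629) = ((45*(-79))*9 - 462*(-124 - 245))/(457818 + 262629) = (-3555*9 - 462*(-369))/720447 = (-31995 + 170478)*(1/720447) = 138483*(1/720447) = 46161/240149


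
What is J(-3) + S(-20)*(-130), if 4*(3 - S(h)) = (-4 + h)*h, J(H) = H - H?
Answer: 15210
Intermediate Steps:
J(H) = 0
S(h) = 3 - h*(-4 + h)/4 (S(h) = 3 - (-4 + h)*h/4 = 3 - h*(-4 + h)/4)
J(-3) + S(-20)*(-130) = 0 + (3 - 20 - ¼*(-20)²)*(-130) = 0 + (3 - 20 - ¼*400)*(-130) = 0 + (3 - 20 - 100)*(-130) = 0 - 117*(-130) = 0 + 15210 = 15210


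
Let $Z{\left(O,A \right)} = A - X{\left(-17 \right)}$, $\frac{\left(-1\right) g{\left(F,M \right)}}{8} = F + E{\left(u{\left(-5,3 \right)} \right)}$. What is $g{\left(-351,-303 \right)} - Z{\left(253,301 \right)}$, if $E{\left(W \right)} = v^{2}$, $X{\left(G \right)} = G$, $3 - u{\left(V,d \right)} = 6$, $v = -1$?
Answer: $2482$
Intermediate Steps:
$u{\left(V,d \right)} = -3$ ($u{\left(V,d \right)} = 3 - 6 = -3$)
$E{\left(W \right)} = 1$ ($E{\left(W \right)} = \left(-1\right)^{2} = 1$)
$g{\left(F,M \right)} = -8 - 8 F$ ($g{\left(F,M \right)} = - 8 \left(F + 1\right) = - 8 \left(1 + F\right) = -8 - 8 F$)
$Z{\left(O,A \right)} = 17 + A$ ($Z{\left(O,A \right)} = A - -17 = A + 17 = 17 + A$)
$g{\left(-351,-303 \right)} - Z{\left(253,301 \right)} = \left(-8 - -2808\right) - \left(17 + 301\right) = \left(-8 + 2808\right) - 318 = 2800 - 318 = 2482$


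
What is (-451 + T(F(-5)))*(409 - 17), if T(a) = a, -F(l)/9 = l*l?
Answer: -264992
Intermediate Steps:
F(l) = -9*l² (F(l) = -9*l*l = -9*l²)
(-451 + T(F(-5)))*(409 - 17) = (-451 - 9*(-5)²)*(409 - 17) = (-451 - 9*25)*392 = (-451 - 225)*392 = -676*392 = -264992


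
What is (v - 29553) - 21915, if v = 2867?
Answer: -48601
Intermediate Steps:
(v - 29553) - 21915 = (2867 - 29553) - 21915 = -26686 - 21915 = -48601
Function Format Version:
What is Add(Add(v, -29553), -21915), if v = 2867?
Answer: -48601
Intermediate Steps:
Add(Add(v, -29553), -21915) = Add(Add(2867, -29553), -21915) = Add(-26686, -21915) = -48601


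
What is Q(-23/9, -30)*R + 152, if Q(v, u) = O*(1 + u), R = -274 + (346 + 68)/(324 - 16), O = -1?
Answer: -1194273/154 ≈ -7755.0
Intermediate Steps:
R = -41989/154 (R = -274 + 414/308 = -274 + 414*(1/308) = -274 + 207/154 = -41989/154 ≈ -272.66)
Q(v, u) = -1 - u (Q(v, u) = -(1 + u) = -1 - u)
Q(-23/9, -30)*R + 152 = (-1 - 1*(-30))*(-41989/154) + 152 = (-1 + 30)*(-41989/154) + 152 = 29*(-41989/154) + 152 = -1217681/154 + 152 = -1194273/154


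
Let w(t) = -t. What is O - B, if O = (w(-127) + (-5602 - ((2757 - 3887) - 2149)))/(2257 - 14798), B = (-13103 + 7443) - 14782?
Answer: 256365318/12541 ≈ 20442.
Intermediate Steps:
B = -20442 (B = -5660 - 14782 = -20442)
O = 2196/12541 (O = (-1*(-127) + (-5602 - ((2757 - 3887) - 2149)))/(2257 - 14798) = (127 + (-5602 - (-1130 - 2149)))/(-12541) = (127 + (-5602 - 1*(-3279)))*(-1/12541) = (127 + (-5602 + 3279))*(-1/12541) = (127 - 2323)*(-1/12541) = -2196*(-1/12541) = 2196/12541 ≈ 0.17511)
O - B = 2196/12541 - 1*(-20442) = 2196/12541 + 20442 = 256365318/12541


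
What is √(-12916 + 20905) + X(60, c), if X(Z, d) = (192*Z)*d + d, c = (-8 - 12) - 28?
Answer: -553008 + √7989 ≈ -5.5292e+5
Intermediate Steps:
c = -48 (c = -20 - 28 = -48)
X(Z, d) = d + 192*Z*d (X(Z, d) = 192*Z*d + d = d + 192*Z*d)
√(-12916 + 20905) + X(60, c) = √(-12916 + 20905) - 48*(1 + 192*60) = √7989 - 48*(1 + 11520) = √7989 - 48*11521 = √7989 - 553008 = -553008 + √7989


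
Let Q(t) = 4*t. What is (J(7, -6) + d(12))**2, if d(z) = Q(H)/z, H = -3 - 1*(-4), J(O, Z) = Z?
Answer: 289/9 ≈ 32.111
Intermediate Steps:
H = 1 (H = -3 + 4 = 1)
d(z) = 4/z (d(z) = (4*1)/z = 4/z)
(J(7, -6) + d(12))**2 = (-6 + 4/12)**2 = (-6 + 4*(1/12))**2 = (-6 + 1/3)**2 = (-17/3)**2 = 289/9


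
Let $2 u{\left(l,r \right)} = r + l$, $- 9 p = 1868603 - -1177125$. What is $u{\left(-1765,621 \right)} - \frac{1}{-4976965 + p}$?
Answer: $- \frac{27363572227}{47838413} \approx -572.0$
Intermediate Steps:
$p = - \frac{3045728}{9}$ ($p = - \frac{1868603 - -1177125}{9} = - \frac{1868603 + 1177125}{9} = \left(- \frac{1}{9}\right) 3045728 = - \frac{3045728}{9} \approx -3.3841 \cdot 10^{5}$)
$u{\left(l,r \right)} = \frac{l}{2} + \frac{r}{2}$ ($u{\left(l,r \right)} = \frac{r + l}{2} = \frac{l + r}{2} = \frac{l}{2} + \frac{r}{2}$)
$u{\left(-1765,621 \right)} - \frac{1}{-4976965 + p} = \left(\frac{1}{2} \left(-1765\right) + \frac{1}{2} \cdot 621\right) - \frac{1}{-4976965 - \frac{3045728}{9}} = \left(- \frac{1765}{2} + \frac{621}{2}\right) - \frac{1}{- \frac{47838413}{9}} = -572 - - \frac{9}{47838413} = -572 + \frac{9}{47838413} = - \frac{27363572227}{47838413}$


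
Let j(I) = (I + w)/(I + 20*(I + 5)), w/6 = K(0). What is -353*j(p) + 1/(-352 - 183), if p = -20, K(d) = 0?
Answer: -188871/8560 ≈ -22.064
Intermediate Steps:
w = 0 (w = 6*0 = 0)
j(I) = I/(100 + 21*I) (j(I) = (I + 0)/(I + 20*(I + 5)) = I/(I + 20*(5 + I)) = I/(I + (100 + 20*I)) = I/(100 + 21*I))
-353*j(p) + 1/(-352 - 183) = -(-7060)/(100 + 21*(-20)) + 1/(-352 - 183) = -(-7060)/(100 - 420) + 1/(-535) = -(-7060)/(-320) - 1/535 = -(-7060)*(-1)/320 - 1/535 = -353*1/16 - 1/535 = -353/16 - 1/535 = -188871/8560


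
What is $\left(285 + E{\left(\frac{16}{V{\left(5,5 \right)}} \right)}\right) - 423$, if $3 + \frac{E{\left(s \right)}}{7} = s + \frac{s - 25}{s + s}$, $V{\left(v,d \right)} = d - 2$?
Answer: $- \frac{12919}{96} \approx -134.57$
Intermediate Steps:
$V{\left(v,d \right)} = -2 + d$
$E{\left(s \right)} = -21 + 7 s + \frac{7 \left(-25 + s\right)}{2 s}$ ($E{\left(s \right)} = -21 + 7 \left(s + \frac{s - 25}{s + s}\right) = -21 + 7 \left(s + \frac{-25 + s}{2 s}\right) = -21 + \left(7 s + \frac{7 \left(-25 + s\right)}{2 s}\right) = -21 + 7 s + \frac{7 \left(-25 + s\right)}{2 s}$)
$\left(285 + E{\left(\frac{16}{V{\left(5,5 \right)}} \right)}\right) - 423 = \left(285 - \left(\frac{35}{2} + \frac{525}{32} - \frac{112}{-2 + 5}\right)\right) - 423 = \left(285 - \left(\frac{35}{2} + \frac{525}{32} - \frac{112}{3}\right)\right) - 423 = \left(285 - \left(\frac{35}{2} + \frac{525}{32} - 112 \cdot \frac{1}{3}\right)\right) - 423 = \left(285 - \left(- \frac{119}{6} + \frac{525}{32}\right)\right) - 423 = \left(285 - - \frac{329}{96}\right) - 423 = \left(285 + \frac{329}{96}\right) - 423 = \frac{27689}{96} - 423 = - \frac{12919}{96}$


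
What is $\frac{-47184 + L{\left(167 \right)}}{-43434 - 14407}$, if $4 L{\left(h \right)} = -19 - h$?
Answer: $\frac{94461}{115682} \approx 0.81656$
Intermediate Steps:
$L{\left(h \right)} = - \frac{19}{4} - \frac{h}{4}$ ($L{\left(h \right)} = \frac{-19 - h}{4} = - \frac{19}{4} - \frac{h}{4}$)
$\frac{-47184 + L{\left(167 \right)}}{-43434 - 14407} = \frac{-47184 - \frac{93}{2}}{-43434 - 14407} = \frac{-47184 - \frac{93}{2}}{-57841} = \left(-47184 - \frac{93}{2}\right) \left(- \frac{1}{57841}\right) = \left(- \frac{94461}{2}\right) \left(- \frac{1}{57841}\right) = \frac{94461}{115682}$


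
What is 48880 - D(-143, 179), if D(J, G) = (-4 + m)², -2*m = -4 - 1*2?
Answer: 48879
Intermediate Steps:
m = 3 (m = -(-4 - 1*2)/2 = -(-4 - 2)/2 = -½*(-6) = 3)
D(J, G) = 1 (D(J, G) = (-4 + 3)² = (-1)² = 1)
48880 - D(-143, 179) = 48880 - 1*1 = 48880 - 1 = 48879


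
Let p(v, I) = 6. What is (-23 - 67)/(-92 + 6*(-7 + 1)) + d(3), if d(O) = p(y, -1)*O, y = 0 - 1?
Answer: 1197/64 ≈ 18.703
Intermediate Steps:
y = -1
d(O) = 6*O
(-23 - 67)/(-92 + 6*(-7 + 1)) + d(3) = (-23 - 67)/(-92 + 6*(-7 + 1)) + 6*3 = -90/(-92 + 6*(-6)) + 18 = -90/(-92 - 36) + 18 = -90/(-128) + 18 = -90*(-1/128) + 18 = 45/64 + 18 = 1197/64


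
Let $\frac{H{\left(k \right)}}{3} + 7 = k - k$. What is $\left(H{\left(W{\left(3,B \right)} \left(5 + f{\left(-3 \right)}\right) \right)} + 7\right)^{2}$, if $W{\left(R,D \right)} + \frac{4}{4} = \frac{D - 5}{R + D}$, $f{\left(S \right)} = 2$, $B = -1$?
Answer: $196$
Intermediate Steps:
$W{\left(R,D \right)} = -1 + \frac{-5 + D}{D + R}$ ($W{\left(R,D \right)} = -1 + \frac{D - 5}{R + D} = -1 + \frac{-5 + D}{D + R}$)
$H{\left(k \right)} = -21$ ($H{\left(k \right)} = -21 + 3 \left(k - k\right) = -21 + 3 \cdot 0 = -21 + 0 = -21$)
$\left(H{\left(W{\left(3,B \right)} \left(5 + f{\left(-3 \right)}\right) \right)} + 7\right)^{2} = \left(-21 + 7\right)^{2} = \left(-14\right)^{2} = 196$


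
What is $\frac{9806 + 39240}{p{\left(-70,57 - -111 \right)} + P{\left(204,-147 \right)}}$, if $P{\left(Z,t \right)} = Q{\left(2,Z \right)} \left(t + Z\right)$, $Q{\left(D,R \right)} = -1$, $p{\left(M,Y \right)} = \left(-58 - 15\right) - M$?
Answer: $- \frac{24523}{30} \approx -817.43$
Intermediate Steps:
$p{\left(M,Y \right)} = -73 - M$
$P{\left(Z,t \right)} = - Z - t$ ($P{\left(Z,t \right)} = - (t + Z) = - (Z + t) = - Z - t$)
$\frac{9806 + 39240}{p{\left(-70,57 - -111 \right)} + P{\left(204,-147 \right)}} = \frac{9806 + 39240}{\left(-73 - -70\right) - 57} = \frac{49046}{\left(-73 + 70\right) + \left(-204 + 147\right)} = \frac{49046}{-3 - 57} = \frac{49046}{-60} = 49046 \left(- \frac{1}{60}\right) = - \frac{24523}{30}$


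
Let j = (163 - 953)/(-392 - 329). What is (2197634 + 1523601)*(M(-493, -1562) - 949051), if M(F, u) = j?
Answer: -363758685224505/103 ≈ -3.5316e+12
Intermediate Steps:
j = 790/721 (j = -790/(-721) = -790*(-1/721) = 790/721 ≈ 1.0957)
M(F, u) = 790/721
(2197634 + 1523601)*(M(-493, -1562) - 949051) = (2197634 + 1523601)*(790/721 - 949051) = 3721235*(-684264981/721) = -363758685224505/103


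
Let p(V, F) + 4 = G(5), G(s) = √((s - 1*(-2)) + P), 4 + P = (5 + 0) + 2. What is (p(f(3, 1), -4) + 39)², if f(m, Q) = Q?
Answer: (35 + √10)² ≈ 1456.4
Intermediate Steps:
P = 3 (P = -4 + ((5 + 0) + 2) = -4 + (5 + 2) = -4 + 7 = 3)
G(s) = √(5 + s) (G(s) = √((s - 1*(-2)) + 3) = √((s + 2) + 3) = √((2 + s) + 3) = √(5 + s))
p(V, F) = -4 + √10 (p(V, F) = -4 + √(5 + 5) = -4 + √10)
(p(f(3, 1), -4) + 39)² = ((-4 + √10) + 39)² = (35 + √10)²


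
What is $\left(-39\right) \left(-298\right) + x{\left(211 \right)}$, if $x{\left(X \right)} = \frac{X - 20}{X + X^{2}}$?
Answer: $\frac{519875495}{44732} \approx 11622.0$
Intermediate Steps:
$x{\left(X \right)} = \frac{-20 + X}{X + X^{2}}$
$\left(-39\right) \left(-298\right) + x{\left(211 \right)} = \left(-39\right) \left(-298\right) + \frac{-20 + 211}{211 \left(1 + 211\right)} = 11622 + \frac{1}{211} \cdot \frac{1}{212} \cdot 191 = 11622 + \frac{191}{44732} = \frac{519875495}{44732}$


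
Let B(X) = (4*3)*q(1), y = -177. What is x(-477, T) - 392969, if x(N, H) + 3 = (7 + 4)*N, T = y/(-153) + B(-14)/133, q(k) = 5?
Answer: -398219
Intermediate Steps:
B(X) = 60 (B(X) = (4*3)*5 = 12*5 = 60)
T = 10907/6783 (T = -177/(-153) + 60/133 = -177*(-1/153) + 60*(1/133) = 59/51 + 60/133 = 10907/6783 ≈ 1.6080)
x(N, H) = -3 + 11*N (x(N, H) = -3 + (7 + 4)*N = -3 + 11*N)
x(-477, T) - 392969 = (-3 + 11*(-477)) - 392969 = (-3 - 5247) - 392969 = -5250 - 392969 = -398219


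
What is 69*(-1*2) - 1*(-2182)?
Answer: 2044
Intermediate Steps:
69*(-1*2) - 1*(-2182) = 69*(-2) + 2182 = -138 + 2182 = 2044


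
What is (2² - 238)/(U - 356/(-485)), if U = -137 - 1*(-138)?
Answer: -113490/841 ≈ -134.95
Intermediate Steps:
U = 1 (U = -137 + 138 = 1)
(2² - 238)/(U - 356/(-485)) = (2² - 238)/(1 - 356/(-485)) = (4 - 238)/(1 - 356*(-1/485)) = -234/(1 + 356/485) = -234/841/485 = -234*485/841 = -113490/841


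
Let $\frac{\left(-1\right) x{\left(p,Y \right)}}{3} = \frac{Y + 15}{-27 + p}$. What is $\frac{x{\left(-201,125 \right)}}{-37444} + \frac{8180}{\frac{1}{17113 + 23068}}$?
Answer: $\frac{233835197112845}{711436} \approx 3.2868 \cdot 10^{8}$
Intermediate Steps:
$x{\left(p,Y \right)} = - \frac{3 \left(15 + Y\right)}{-27 + p}$ ($x{\left(p,Y \right)} = - 3 \frac{Y + 15}{-27 + p} = - 3 \frac{15 + Y}{-27 + p} = - \frac{3 \left(15 + Y\right)}{-27 + p}$)
$\frac{x{\left(-201,125 \right)}}{-37444} + \frac{8180}{\frac{1}{17113 + 23068}} = \frac{3 \frac{1}{-27 - 201} \left(-15 - 125\right)}{-37444} + \frac{8180}{\frac{1}{17113 + 23068}} = \frac{3 \left(-15 - 125\right)}{-228} \left(- \frac{1}{37444}\right) + \frac{8180}{\frac{1}{40181}} = 3 \left(- \frac{1}{228}\right) \left(-140\right) \left(- \frac{1}{37444}\right) + 8180 \frac{1}{\frac{1}{40181}} = \frac{35}{19} \left(- \frac{1}{37444}\right) + 8180 \cdot 40181 = - \frac{35}{711436} + 328680580 = \frac{233835197112845}{711436}$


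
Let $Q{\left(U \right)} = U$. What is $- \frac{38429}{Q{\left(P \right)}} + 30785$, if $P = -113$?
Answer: $\frac{3517134}{113} \approx 31125.0$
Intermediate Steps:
$- \frac{38429}{Q{\left(P \right)}} + 30785 = - \frac{38429}{-113} + 30785 = \left(-38429\right) \left(- \frac{1}{113}\right) + 30785 = \frac{38429}{113} + 30785 = \frac{3517134}{113}$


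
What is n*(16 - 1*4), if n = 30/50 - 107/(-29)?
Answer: 7464/145 ≈ 51.476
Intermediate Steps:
n = 622/145 (n = 30*(1/50) - 107*(-1/29) = ⅗ + 107/29 = 622/145 ≈ 4.2897)
n*(16 - 1*4) = 622*(16 - 1*4)/145 = 622*(16 - 4)/145 = (622/145)*12 = 7464/145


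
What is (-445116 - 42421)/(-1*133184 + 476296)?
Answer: -487537/343112 ≈ -1.4209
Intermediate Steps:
(-445116 - 42421)/(-1*133184 + 476296) = -487537/(-133184 + 476296) = -487537/343112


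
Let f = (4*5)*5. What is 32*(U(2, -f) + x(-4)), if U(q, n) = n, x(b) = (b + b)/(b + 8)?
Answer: -3264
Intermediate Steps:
x(b) = 2*b/(8 + b) (x(b) = (2*b)/(8 + b) = 2*b/(8 + b))
f = 100 (f = 20*5 = 100)
32*(U(2, -f) + x(-4)) = 32*(-1*100 + 2*(-4)/(8 - 4)) = 32*(-100 + 2*(-4)/4) = 32*(-100 + 2*(-4)*(1/4)) = 32*(-100 - 2) = 32*(-102) = -3264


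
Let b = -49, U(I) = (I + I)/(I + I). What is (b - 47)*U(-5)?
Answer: -96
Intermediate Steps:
U(I) = 1 (U(I) = (2*I)/((2*I)) = (2*I)*(1/(2*I)) = 1)
(b - 47)*U(-5) = (-49 - 47)*1 = -96*1 = -96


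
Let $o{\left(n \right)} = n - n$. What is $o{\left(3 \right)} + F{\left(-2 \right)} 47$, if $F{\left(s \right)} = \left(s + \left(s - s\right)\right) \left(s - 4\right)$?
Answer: $564$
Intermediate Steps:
$F{\left(s \right)} = s \left(-4 + s\right)$ ($F{\left(s \right)} = \left(s + 0\right) \left(-4 + s\right) = s \left(-4 + s\right)$)
$o{\left(n \right)} = 0$
$o{\left(3 \right)} + F{\left(-2 \right)} 47 = 0 + - 2 \left(-4 - 2\right) 47 = 0 + \left(-2\right) \left(-6\right) 47 = 0 + 12 \cdot 47 = 0 + 564 = 564$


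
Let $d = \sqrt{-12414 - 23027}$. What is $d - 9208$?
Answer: $-9208 + i \sqrt{35441} \approx -9208.0 + 188.26 i$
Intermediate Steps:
$d = i \sqrt{35441}$ ($d = \sqrt{-35441} = i \sqrt{35441} \approx 188.26 i$)
$d - 9208 = i \sqrt{35441} - 9208 = -9208 + i \sqrt{35441}$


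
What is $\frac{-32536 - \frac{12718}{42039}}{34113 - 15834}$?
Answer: $- \frac{1367793622}{768430881} \approx -1.78$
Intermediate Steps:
$\frac{-32536 - \frac{12718}{42039}}{34113 - 15834} = \frac{-32536 - \frac{12718}{42039}}{18279} = \left(-32536 - \frac{12718}{42039}\right) \frac{1}{18279} = \left(- \frac{1367793622}{42039}\right) \frac{1}{18279} = - \frac{1367793622}{768430881}$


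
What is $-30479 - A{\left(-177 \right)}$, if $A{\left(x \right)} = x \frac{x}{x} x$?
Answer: $-61808$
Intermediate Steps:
$A{\left(x \right)} = x^{2}$ ($A{\left(x \right)} = x 1 x = x x = x^{2}$)
$-30479 - A{\left(-177 \right)} = -30479 - \left(-177\right)^{2} = -30479 - 31329 = -61808$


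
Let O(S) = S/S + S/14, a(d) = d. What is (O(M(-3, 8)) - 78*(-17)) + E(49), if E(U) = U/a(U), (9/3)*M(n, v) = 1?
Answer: 55777/42 ≈ 1328.0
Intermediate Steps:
M(n, v) = 1/3 (M(n, v) = (1/3)*1 = 1/3)
E(U) = 1 (E(U) = U/U = 1)
O(S) = 1 + S/14 (O(S) = 1 + S*(1/14) = 1 + S/14)
(O(M(-3, 8)) - 78*(-17)) + E(49) = ((1 + (1/14)*(1/3)) - 78*(-17)) + 1 = ((1 + 1/42) + 1326) + 1 = (43/42 + 1326) + 1 = 55735/42 + 1 = 55777/42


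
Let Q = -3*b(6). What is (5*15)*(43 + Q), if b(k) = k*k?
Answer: -4875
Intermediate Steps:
b(k) = k**2
Q = -108 (Q = -3*6**2 = -3*36 = -108)
(5*15)*(43 + Q) = (5*15)*(43 - 108) = 75*(-65) = -4875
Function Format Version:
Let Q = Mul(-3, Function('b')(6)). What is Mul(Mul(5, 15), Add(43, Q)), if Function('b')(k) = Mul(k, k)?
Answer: -4875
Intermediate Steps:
Function('b')(k) = Pow(k, 2)
Q = -108 (Q = Mul(-3, Pow(6, 2)) = Mul(-3, 36) = -108)
Mul(Mul(5, 15), Add(43, Q)) = Mul(Mul(5, 15), Add(43, -108)) = Mul(75, -65) = -4875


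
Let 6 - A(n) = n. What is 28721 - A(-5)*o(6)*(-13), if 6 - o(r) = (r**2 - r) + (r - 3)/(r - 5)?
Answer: 24860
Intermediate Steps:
A(n) = 6 - n
o(r) = 6 + r - r**2 - (-3 + r)/(-5 + r) (o(r) = 6 - ((r**2 - r) + (r - 3)/(r - 5)) = 6 - ((r**2 - r) + (-3 + r)/(-5 + r)) = 6 - (r**2 - r + (-3 + r)/(-5 + r)) = 6 + (r - r**2 - (-3 + r)/(-5 + r)) = 6 + r - r**2 - (-3 + r)/(-5 + r))
28721 - A(-5)*o(6)*(-13) = 28721 - (6 - 1*(-5))*((-27 - 1*6**3 + 6*6**2)/(-5 + 6))*(-13) = 28721 - (6 + 5)*((-27 - 1*216 + 6*36)/1)*(-13) = 28721 - 11*(1*(-27 - 216 + 216))*(-13) = 28721 - 11*(1*(-27))*(-13) = 28721 - 11*(-27)*(-13) = 28721 - (-297)*(-13) = 28721 - 1*3861 = 28721 - 3861 = 24860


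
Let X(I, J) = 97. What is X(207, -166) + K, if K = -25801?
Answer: -25704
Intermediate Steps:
X(207, -166) + K = 97 - 25801 = -25704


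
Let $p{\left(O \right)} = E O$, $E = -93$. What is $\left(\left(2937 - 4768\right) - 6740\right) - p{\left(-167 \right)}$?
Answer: $-24102$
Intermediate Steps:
$p{\left(O \right)} = - 93 O$
$\left(\left(2937 - 4768\right) - 6740\right) - p{\left(-167 \right)} = \left(\left(2937 - 4768\right) - 6740\right) - \left(-93\right) \left(-167\right) = \left(-1831 - 6740\right) - 15531 = -8571 - 15531 = -24102$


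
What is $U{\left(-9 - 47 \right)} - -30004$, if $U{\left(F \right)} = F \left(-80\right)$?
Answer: $34484$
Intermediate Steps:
$U{\left(F \right)} = - 80 F$
$U{\left(-9 - 47 \right)} - -30004 = - 80 \left(-9 - 47\right) - -30004 = - 80 \left(-9 - 47\right) + 30004 = \left(-80\right) \left(-56\right) + 30004 = 4480 + 30004 = 34484$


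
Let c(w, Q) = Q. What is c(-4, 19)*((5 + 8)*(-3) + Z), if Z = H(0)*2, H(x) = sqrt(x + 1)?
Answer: -703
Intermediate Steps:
H(x) = sqrt(1 + x)
Z = 2 (Z = sqrt(1 + 0)*2 = sqrt(1)*2 = 1*2 = 2)
c(-4, 19)*((5 + 8)*(-3) + Z) = 19*((5 + 8)*(-3) + 2) = 19*(13*(-3) + 2) = 19*(-39 + 2) = 19*(-37) = -703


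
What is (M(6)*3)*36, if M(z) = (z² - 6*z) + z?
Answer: 648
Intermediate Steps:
M(z) = z² - 5*z
(M(6)*3)*36 = ((6*(-5 + 6))*3)*36 = ((6*1)*3)*36 = (6*3)*36 = 18*36 = 648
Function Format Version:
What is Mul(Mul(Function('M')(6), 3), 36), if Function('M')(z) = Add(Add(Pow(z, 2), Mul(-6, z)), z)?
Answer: 648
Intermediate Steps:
Function('M')(z) = Add(Pow(z, 2), Mul(-5, z))
Mul(Mul(Function('M')(6), 3), 36) = Mul(Mul(Mul(6, Add(-5, 6)), 3), 36) = Mul(Mul(Mul(6, 1), 3), 36) = Mul(Mul(6, 3), 36) = Mul(18, 36) = 648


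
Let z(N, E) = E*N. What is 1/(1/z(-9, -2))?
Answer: 18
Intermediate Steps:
1/(1/z(-9, -2)) = 1/(1/(-2*(-9))) = 1/(1/18) = 18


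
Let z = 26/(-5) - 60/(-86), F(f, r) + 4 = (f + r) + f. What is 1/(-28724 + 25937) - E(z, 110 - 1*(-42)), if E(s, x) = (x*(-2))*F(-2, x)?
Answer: 122003711/2787 ≈ 43776.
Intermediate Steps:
F(f, r) = -4 + r + 2*f (F(f, r) = -4 + ((f + r) + f) = -4 + (r + 2*f) = -4 + r + 2*f)
z = -968/215 (z = 26*(-⅕) - 60*(-1/86) = -26/5 + 30/43 = -968/215 ≈ -4.5023)
E(s, x) = -2*x*(-8 + x) (E(s, x) = (x*(-2))*(-4 + x + 2*(-2)) = (-2*x)*(-4 + x - 4) = (-2*x)*(-8 + x) = -2*x*(-8 + x))
1/(-28724 + 25937) - E(z, 110 - 1*(-42)) = 1/(-28724 + 25937) - 2*(110 - 1*(-42))*(8 - (110 - 1*(-42))) = 1/(-2787) - 2*(110 + 42)*(8 - (110 + 42)) = -1/2787 - 2*152*(8 - 1*152) = -1/2787 - 2*152*(8 - 152) = -1/2787 - 2*152*(-144) = -1/2787 - 1*(-43776) = -1/2787 + 43776 = 122003711/2787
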